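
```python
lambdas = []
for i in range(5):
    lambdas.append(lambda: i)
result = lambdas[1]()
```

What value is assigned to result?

Step 1: The loop creates 5 lambdas, all referencing the same variable i.
Step 2: After the loop, i = 4 (final value).
Step 3: lambdas[1]() looks up i at call time and finds 4. This is the late binding gotcha. result = 4

The answer is 4.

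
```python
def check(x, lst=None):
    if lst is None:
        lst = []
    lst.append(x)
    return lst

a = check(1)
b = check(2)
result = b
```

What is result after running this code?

Step 1: None default with guard creates a NEW list each call.
Step 2: a = [1] (fresh list). b = [2] (another fresh list).
Step 3: result = [2] (this is the fix for mutable default)

The answer is [2].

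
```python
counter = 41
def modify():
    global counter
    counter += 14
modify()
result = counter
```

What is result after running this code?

Step 1: counter = 41 globally.
Step 2: modify() modifies global counter: counter += 14 = 55.
Step 3: result = 55

The answer is 55.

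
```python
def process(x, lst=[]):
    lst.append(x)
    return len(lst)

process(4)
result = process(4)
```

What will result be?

Step 1: Mutable default list persists between calls.
Step 2: First call: lst = [4], len = 1. Second call: lst = [4, 4], len = 2.
Step 3: result = 2

The answer is 2.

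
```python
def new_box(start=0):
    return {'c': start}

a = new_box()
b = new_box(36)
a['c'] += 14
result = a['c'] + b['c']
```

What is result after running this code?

Step 1: new_box() returns a new dict each call (immutable default 0).
Step 2: a = {'c': 0}, b = {'c': 36}.
Step 3: a['c'] += 14 = 14. result = 14 + 36 = 50

The answer is 50.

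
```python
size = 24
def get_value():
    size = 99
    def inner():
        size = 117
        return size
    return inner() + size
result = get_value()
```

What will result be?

Step 1: get_value() has local size = 99. inner() has local size = 117.
Step 2: inner() returns its local size = 117.
Step 3: get_value() returns 117 + its own size (99) = 216

The answer is 216.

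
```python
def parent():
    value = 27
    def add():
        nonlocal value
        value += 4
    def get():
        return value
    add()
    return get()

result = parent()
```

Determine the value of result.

Step 1: value = 27. add() modifies it via nonlocal, get() reads it.
Step 2: add() makes value = 27 + 4 = 31.
Step 3: get() returns 31. result = 31

The answer is 31.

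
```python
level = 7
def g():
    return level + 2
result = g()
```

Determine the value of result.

Step 1: level = 7 is defined globally.
Step 2: g() looks up level from global scope = 7, then computes 7 + 2 = 9.
Step 3: result = 9

The answer is 9.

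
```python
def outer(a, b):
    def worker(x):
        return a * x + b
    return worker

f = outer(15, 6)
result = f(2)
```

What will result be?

Step 1: outer(15, 6) captures a = 15, b = 6.
Step 2: f(2) computes 15 * 2 + 6 = 36.
Step 3: result = 36

The answer is 36.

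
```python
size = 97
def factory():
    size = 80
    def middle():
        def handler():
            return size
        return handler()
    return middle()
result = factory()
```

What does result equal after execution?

Step 1: factory() defines size = 80. middle() and handler() have no local size.
Step 2: handler() checks local (none), enclosing middle() (none), enclosing factory() and finds size = 80.
Step 3: result = 80

The answer is 80.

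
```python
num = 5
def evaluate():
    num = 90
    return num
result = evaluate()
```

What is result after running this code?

Step 1: Global num = 5.
Step 2: evaluate() creates local num = 90, shadowing the global.
Step 3: Returns local num = 90. result = 90

The answer is 90.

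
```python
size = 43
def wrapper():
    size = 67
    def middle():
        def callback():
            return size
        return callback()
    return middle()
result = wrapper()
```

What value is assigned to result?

Step 1: wrapper() defines size = 67. middle() and callback() have no local size.
Step 2: callback() checks local (none), enclosing middle() (none), enclosing wrapper() and finds size = 67.
Step 3: result = 67

The answer is 67.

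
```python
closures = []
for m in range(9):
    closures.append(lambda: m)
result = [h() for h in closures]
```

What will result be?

Step 1: All 9 lambdas share the same variable m.
Step 2: After the loop, m = 8.
Step 3: Each call returns 8. result = [8, 8, 8, 8, 8, 8, 8, 8, 8]

The answer is [8, 8, 8, 8, 8, 8, 8, 8, 8].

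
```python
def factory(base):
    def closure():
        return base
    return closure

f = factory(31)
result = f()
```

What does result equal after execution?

Step 1: factory(31) creates closure capturing base = 31.
Step 2: f() returns the captured base = 31.
Step 3: result = 31

The answer is 31.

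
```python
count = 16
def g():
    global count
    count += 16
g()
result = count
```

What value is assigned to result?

Step 1: count = 16 globally.
Step 2: g() modifies global count: count += 16 = 32.
Step 3: result = 32

The answer is 32.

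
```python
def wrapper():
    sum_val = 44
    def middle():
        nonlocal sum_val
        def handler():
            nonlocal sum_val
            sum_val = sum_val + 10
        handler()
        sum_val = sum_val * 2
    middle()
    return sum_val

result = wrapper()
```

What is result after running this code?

Step 1: sum_val = 44.
Step 2: handler() adds 10: sum_val = 44 + 10 = 54.
Step 3: middle() doubles: sum_val = 54 * 2 = 108.
Step 4: result = 108

The answer is 108.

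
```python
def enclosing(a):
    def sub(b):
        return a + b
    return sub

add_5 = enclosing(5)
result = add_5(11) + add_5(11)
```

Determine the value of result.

Step 1: add_5 captures a = 5.
Step 2: add_5(11) = 5 + 11 = 16, called twice.
Step 3: result = 16 + 16 = 32

The answer is 32.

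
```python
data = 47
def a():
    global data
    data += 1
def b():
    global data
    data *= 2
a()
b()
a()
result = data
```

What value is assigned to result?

Step 1: data = 47.
Step 2: a(): data = 47 + 1 = 48.
Step 3: b(): data = 48 * 2 = 96.
Step 4: a(): data = 96 + 1 = 97

The answer is 97.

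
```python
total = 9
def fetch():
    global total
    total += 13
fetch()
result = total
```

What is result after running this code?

Step 1: total = 9 globally.
Step 2: fetch() modifies global total: total += 13 = 22.
Step 3: result = 22

The answer is 22.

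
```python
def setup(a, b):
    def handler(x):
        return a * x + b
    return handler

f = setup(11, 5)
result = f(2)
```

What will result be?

Step 1: setup(11, 5) captures a = 11, b = 5.
Step 2: f(2) computes 11 * 2 + 5 = 27.
Step 3: result = 27

The answer is 27.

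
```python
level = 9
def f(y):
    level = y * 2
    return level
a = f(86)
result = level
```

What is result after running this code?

Step 1: Global level = 9.
Step 2: f(86) creates local level = 86 * 2 = 172.
Step 3: Global level unchanged because no global keyword. result = 9

The answer is 9.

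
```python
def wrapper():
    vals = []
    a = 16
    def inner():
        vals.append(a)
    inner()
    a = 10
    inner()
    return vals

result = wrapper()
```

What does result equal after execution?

Step 1: a = 16. inner() appends current a to vals.
Step 2: First inner(): appends 16. Then a = 10.
Step 3: Second inner(): appends 10 (closure sees updated a). result = [16, 10]

The answer is [16, 10].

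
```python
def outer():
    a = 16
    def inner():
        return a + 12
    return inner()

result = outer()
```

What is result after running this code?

Step 1: outer() defines a = 16.
Step 2: inner() reads a = 16 from enclosing scope, returns 16 + 12 = 28.
Step 3: result = 28

The answer is 28.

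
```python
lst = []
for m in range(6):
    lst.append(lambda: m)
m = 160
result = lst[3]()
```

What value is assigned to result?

Step 1: Lambdas capture the variable m by reference, not by value.
Step 2: After the loop, m is reassigned to 160.
Step 3: lst[3]() looks up the current m = 160. result = 160

The answer is 160.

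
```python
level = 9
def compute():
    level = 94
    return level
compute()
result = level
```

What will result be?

Step 1: Global level = 9.
Step 2: compute() creates local level = 94 (shadow, not modification).
Step 3: After compute() returns, global level is unchanged. result = 9

The answer is 9.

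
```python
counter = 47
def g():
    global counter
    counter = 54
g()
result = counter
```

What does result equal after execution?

Step 1: counter = 47 globally.
Step 2: g() declares global counter and sets it to 54.
Step 3: After g(), global counter = 54. result = 54

The answer is 54.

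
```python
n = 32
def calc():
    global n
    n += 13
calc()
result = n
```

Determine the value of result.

Step 1: n = 32 globally.
Step 2: calc() modifies global n: n += 13 = 45.
Step 3: result = 45

The answer is 45.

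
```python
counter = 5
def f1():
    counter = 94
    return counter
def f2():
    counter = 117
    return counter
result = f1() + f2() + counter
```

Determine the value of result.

Step 1: Each function shadows global counter with its own local.
Step 2: f1() returns 94, f2() returns 117.
Step 3: Global counter = 5 is unchanged. result = 94 + 117 + 5 = 216

The answer is 216.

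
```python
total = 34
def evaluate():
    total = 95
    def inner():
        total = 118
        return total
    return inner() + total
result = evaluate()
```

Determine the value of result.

Step 1: evaluate() has local total = 95. inner() has local total = 118.
Step 2: inner() returns its local total = 118.
Step 3: evaluate() returns 118 + its own total (95) = 213

The answer is 213.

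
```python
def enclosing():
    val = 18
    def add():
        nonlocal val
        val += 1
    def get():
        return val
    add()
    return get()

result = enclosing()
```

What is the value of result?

Step 1: val = 18. add() modifies it via nonlocal, get() reads it.
Step 2: add() makes val = 18 + 1 = 19.
Step 3: get() returns 19. result = 19

The answer is 19.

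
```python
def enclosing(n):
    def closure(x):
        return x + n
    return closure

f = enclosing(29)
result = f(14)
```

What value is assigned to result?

Step 1: enclosing(29) creates a closure that captures n = 29.
Step 2: f(14) calls the closure with x = 14, returning 14 + 29 = 43.
Step 3: result = 43

The answer is 43.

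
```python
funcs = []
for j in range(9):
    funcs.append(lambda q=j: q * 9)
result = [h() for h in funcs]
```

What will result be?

Step 1: Default arg q=j captures j at each iteration.
Step 2: funcs[k] has q defaulting to k, returns k * 9.
Step 3: result = [0, 9, 18, 27, 36, 45, 54, 63, 72]

The answer is [0, 9, 18, 27, 36, 45, 54, 63, 72].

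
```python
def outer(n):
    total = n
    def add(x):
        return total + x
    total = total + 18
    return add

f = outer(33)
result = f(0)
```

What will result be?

Step 1: outer(33) sets total = 33, then total = 33 + 18 = 51.
Step 2: Closures capture by reference, so add sees total = 51.
Step 3: f(0) returns 51 + 0 = 51

The answer is 51.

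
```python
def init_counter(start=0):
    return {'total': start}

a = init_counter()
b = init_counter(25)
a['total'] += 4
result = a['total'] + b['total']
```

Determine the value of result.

Step 1: init_counter() returns a new dict each call (immutable default 0).
Step 2: a = {'total': 0}, b = {'total': 25}.
Step 3: a['total'] += 4 = 4. result = 4 + 25 = 29

The answer is 29.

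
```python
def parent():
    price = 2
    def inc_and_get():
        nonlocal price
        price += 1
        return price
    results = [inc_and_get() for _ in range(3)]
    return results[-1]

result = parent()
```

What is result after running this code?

Step 1: price = 2.
Step 2: Three calls to inc_and_get(), each adding 1.
Step 3: Last value = 2 + 1 * 3 = 5

The answer is 5.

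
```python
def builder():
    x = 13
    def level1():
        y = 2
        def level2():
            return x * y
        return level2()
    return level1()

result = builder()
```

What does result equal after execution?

Step 1: x = 13 in builder. y = 2 in level1.
Step 2: level2() reads x = 13 and y = 2 from enclosing scopes.
Step 3: result = 13 * 2 = 26

The answer is 26.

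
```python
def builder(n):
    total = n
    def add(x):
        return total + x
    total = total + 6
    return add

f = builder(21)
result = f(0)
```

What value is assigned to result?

Step 1: builder(21) sets total = 21, then total = 21 + 6 = 27.
Step 2: Closures capture by reference, so add sees total = 27.
Step 3: f(0) returns 27 + 0 = 27

The answer is 27.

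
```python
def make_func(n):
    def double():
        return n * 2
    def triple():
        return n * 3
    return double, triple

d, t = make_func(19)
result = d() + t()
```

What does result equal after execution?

Step 1: Both closures capture the same n = 19.
Step 2: d() = 19 * 2 = 38, t() = 19 * 3 = 57.
Step 3: result = 38 + 57 = 95

The answer is 95.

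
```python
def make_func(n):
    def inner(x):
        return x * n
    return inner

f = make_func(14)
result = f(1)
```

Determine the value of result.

Step 1: make_func(14) creates a closure capturing n = 14.
Step 2: f(1) computes 1 * 14 = 14.
Step 3: result = 14

The answer is 14.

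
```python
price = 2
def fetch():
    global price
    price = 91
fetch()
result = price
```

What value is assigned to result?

Step 1: price = 2 globally.
Step 2: fetch() declares global price and sets it to 91.
Step 3: After fetch(), global price = 91. result = 91

The answer is 91.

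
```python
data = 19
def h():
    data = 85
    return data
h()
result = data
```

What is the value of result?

Step 1: Global data = 19.
Step 2: h() creates local data = 85 (shadow, not modification).
Step 3: After h() returns, global data is unchanged. result = 19

The answer is 19.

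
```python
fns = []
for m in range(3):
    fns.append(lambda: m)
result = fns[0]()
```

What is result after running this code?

Step 1: The loop creates 3 lambdas, all referencing the same variable m.
Step 2: After the loop, m = 2 (final value).
Step 3: fns[0]() looks up m at call time and finds 2. This is the late binding gotcha. result = 2

The answer is 2.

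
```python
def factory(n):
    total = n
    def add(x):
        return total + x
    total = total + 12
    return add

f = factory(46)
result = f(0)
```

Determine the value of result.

Step 1: factory(46) sets total = 46, then total = 46 + 12 = 58.
Step 2: Closures capture by reference, so add sees total = 58.
Step 3: f(0) returns 58 + 0 = 58

The answer is 58.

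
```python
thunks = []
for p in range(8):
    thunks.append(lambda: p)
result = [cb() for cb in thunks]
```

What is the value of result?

Step 1: All 8 lambdas share the same variable p.
Step 2: After the loop, p = 7.
Step 3: Each call returns 7. result = [7, 7, 7, 7, 7, 7, 7, 7]

The answer is [7, 7, 7, 7, 7, 7, 7, 7].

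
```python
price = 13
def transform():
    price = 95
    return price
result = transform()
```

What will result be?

Step 1: Global price = 13.
Step 2: transform() creates local price = 95, shadowing the global.
Step 3: Returns local price = 95. result = 95

The answer is 95.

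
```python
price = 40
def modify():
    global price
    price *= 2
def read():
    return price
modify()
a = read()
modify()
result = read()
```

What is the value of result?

Step 1: price = 40.
Step 2: First modify(): price = 40 * 2 = 80.
Step 3: Second modify(): price = 80 * 2 = 160.
Step 4: read() returns 160

The answer is 160.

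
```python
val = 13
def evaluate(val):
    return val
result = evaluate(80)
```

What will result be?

Step 1: Global val = 13.
Step 2: evaluate(80) takes parameter val = 80, which shadows the global.
Step 3: result = 80

The answer is 80.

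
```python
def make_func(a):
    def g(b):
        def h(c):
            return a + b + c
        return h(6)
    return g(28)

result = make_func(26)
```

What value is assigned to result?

Step 1: a = 26, b = 28, c = 6 across three nested scopes.
Step 2: h() accesses all three via LEGB rule.
Step 3: result = 26 + 28 + 6 = 60

The answer is 60.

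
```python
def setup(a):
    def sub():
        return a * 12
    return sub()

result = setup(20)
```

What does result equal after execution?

Step 1: setup(20) binds parameter a = 20.
Step 2: sub() accesses a = 20 from enclosing scope.
Step 3: result = 20 * 12 = 240

The answer is 240.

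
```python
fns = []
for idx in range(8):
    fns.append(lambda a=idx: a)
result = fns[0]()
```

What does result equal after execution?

Step 1: Default argument a=idx captures idx's value at each iteration.
Step 2: fns[0] captured a = 0 when idx was 0.
Step 3: result = 0

The answer is 0.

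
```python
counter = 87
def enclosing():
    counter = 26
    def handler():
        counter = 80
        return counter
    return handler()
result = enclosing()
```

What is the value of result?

Step 1: Three scopes define counter: global (87), enclosing (26), handler (80).
Step 2: handler() has its own local counter = 80, which shadows both enclosing and global.
Step 3: result = 80 (local wins in LEGB)

The answer is 80.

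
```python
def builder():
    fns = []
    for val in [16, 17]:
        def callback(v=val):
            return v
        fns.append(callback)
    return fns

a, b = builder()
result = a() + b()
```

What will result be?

Step 1: Default argument v=val captures val at each iteration.
Step 2: a() returns 16 (captured at first iteration), b() returns 17 (captured at second).
Step 3: result = 16 + 17 = 33

The answer is 33.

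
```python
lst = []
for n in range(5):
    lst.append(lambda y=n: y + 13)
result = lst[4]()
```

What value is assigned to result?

Step 1: Default argument y=n captures n's value at definition time.
Step 2: lst[4] was defined when n = 4, so y defaults to 4.
Step 3: result = 4 + 13 = 17 (default arg fixes the late binding issue)

The answer is 17.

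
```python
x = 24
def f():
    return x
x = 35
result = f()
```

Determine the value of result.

Step 1: x is first set to 24, then reassigned to 35.
Step 2: f() is called after the reassignment, so it looks up the current global x = 35.
Step 3: result = 35

The answer is 35.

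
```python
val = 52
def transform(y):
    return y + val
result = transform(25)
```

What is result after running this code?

Step 1: val = 52 is defined globally.
Step 2: transform(25) uses parameter y = 25 and looks up val from global scope = 52.
Step 3: result = 25 + 52 = 77

The answer is 77.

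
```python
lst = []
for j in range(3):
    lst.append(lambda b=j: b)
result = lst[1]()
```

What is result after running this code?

Step 1: Default argument b=j captures j's value at each iteration.
Step 2: lst[1] captured b = 1 when j was 1.
Step 3: result = 1

The answer is 1.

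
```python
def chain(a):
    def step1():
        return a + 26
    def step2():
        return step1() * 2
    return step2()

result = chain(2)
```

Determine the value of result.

Step 1: chain(2) captures a = 2.
Step 2: step2() calls step1() which returns 2 + 26 = 28.
Step 3: step2() returns 28 * 2 = 56

The answer is 56.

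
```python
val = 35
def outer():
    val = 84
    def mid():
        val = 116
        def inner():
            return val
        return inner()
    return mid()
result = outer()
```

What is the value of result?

Step 1: Three levels of shadowing: global 35, outer 84, mid 116.
Step 2: inner() finds val = 116 in enclosing mid() scope.
Step 3: result = 116

The answer is 116.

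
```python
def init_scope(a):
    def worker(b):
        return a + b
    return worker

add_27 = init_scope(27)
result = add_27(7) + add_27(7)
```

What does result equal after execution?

Step 1: add_27 captures a = 27.
Step 2: add_27(7) = 27 + 7 = 34, called twice.
Step 3: result = 34 + 34 = 68

The answer is 68.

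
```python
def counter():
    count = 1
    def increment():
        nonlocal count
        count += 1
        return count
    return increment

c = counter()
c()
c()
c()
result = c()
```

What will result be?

Step 1: counter() creates closure with count = 1.
Step 2: Each c() call increments count via nonlocal. After 4 calls: 1 + 4 = 5.
Step 3: result = 5

The answer is 5.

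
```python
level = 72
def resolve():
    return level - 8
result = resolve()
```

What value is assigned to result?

Step 1: level = 72 is defined globally.
Step 2: resolve() looks up level from global scope = 72, then computes 72 - 8 = 64.
Step 3: result = 64

The answer is 64.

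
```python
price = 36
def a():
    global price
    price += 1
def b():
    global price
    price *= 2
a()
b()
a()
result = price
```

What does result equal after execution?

Step 1: price = 36.
Step 2: a(): price = 36 + 1 = 37.
Step 3: b(): price = 37 * 2 = 74.
Step 4: a(): price = 74 + 1 = 75

The answer is 75.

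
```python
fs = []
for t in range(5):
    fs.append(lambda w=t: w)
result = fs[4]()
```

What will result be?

Step 1: Default argument w=t captures t's value at each iteration.
Step 2: fs[4] captured w = 4 when t was 4.
Step 3: result = 4

The answer is 4.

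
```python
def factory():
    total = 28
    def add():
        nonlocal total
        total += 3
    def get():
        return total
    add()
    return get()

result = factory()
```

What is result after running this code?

Step 1: total = 28. add() modifies it via nonlocal, get() reads it.
Step 2: add() makes total = 28 + 3 = 31.
Step 3: get() returns 31. result = 31

The answer is 31.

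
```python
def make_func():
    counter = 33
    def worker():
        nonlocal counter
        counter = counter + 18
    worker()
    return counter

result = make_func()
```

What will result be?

Step 1: make_func() sets counter = 33.
Step 2: worker() uses nonlocal to modify counter in make_func's scope: counter = 33 + 18 = 51.
Step 3: make_func() returns the modified counter = 51

The answer is 51.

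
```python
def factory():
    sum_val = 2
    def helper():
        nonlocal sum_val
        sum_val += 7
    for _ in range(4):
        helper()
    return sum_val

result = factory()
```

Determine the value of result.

Step 1: sum_val = 2.
Step 2: helper() is called 4 times in a loop, each adding 7 via nonlocal.
Step 3: sum_val = 2 + 7 * 4 = 30

The answer is 30.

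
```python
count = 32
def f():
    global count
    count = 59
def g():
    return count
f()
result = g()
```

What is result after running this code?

Step 1: count = 32.
Step 2: f() sets global count = 59.
Step 3: g() reads global count = 59. result = 59

The answer is 59.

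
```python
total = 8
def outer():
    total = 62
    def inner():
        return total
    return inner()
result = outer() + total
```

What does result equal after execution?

Step 1: Global total = 8. outer() shadows with total = 62.
Step 2: inner() returns enclosing total = 62. outer() = 62.
Step 3: result = 62 + global total (8) = 70

The answer is 70.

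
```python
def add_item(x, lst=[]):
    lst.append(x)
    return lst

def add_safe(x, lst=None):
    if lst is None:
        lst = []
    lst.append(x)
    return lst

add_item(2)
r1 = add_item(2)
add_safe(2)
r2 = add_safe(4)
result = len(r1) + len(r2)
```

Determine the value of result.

Step 1: add_item shares mutable default: after 2 calls, lst = [2, 2], len = 2.
Step 2: add_safe creates fresh list each time: r2 = [4], len = 1.
Step 3: result = 2 + 1 = 3

The answer is 3.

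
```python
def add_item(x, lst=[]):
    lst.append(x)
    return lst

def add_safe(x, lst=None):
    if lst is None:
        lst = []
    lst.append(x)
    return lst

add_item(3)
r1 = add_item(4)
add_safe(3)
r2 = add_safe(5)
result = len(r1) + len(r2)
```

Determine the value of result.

Step 1: add_item shares mutable default: after 2 calls, lst = [3, 4], len = 2.
Step 2: add_safe creates fresh list each time: r2 = [5], len = 1.
Step 3: result = 2 + 1 = 3

The answer is 3.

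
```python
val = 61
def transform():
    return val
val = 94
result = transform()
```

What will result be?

Step 1: val is first set to 61, then reassigned to 94.
Step 2: transform() is called after the reassignment, so it looks up the current global val = 94.
Step 3: result = 94

The answer is 94.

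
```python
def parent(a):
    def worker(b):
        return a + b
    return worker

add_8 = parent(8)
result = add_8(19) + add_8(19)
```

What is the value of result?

Step 1: add_8 captures a = 8.
Step 2: add_8(19) = 8 + 19 = 27, called twice.
Step 3: result = 27 + 27 = 54

The answer is 54.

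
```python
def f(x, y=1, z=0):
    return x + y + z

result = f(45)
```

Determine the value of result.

Step 1: f(45) uses defaults y = 1, z = 0.
Step 2: Returns 45 + 1 + 0 = 46.
Step 3: result = 46

The answer is 46.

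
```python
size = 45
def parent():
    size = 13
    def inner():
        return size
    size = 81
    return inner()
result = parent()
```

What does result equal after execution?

Step 1: parent() sets size = 13, then later size = 81.
Step 2: inner() is called after size is reassigned to 81. Closures capture variables by reference, not by value.
Step 3: result = 81

The answer is 81.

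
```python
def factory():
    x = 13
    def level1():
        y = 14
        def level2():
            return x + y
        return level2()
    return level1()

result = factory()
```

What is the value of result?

Step 1: x = 13 in factory. y = 14 in level1.
Step 2: level2() reads x = 13 and y = 14 from enclosing scopes.
Step 3: result = 13 + 14 = 27

The answer is 27.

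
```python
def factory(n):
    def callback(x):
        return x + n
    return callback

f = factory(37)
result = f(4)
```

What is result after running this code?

Step 1: factory(37) creates a closure that captures n = 37.
Step 2: f(4) calls the closure with x = 4, returning 4 + 37 = 41.
Step 3: result = 41

The answer is 41.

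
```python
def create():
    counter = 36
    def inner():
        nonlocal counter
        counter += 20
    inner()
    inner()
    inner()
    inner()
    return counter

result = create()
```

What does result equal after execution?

Step 1: counter starts at 36.
Step 2: inner() is called 4 times, each adding 20.
Step 3: counter = 36 + 20 * 4 = 116

The answer is 116.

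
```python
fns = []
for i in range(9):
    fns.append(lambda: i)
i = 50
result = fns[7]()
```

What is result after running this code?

Step 1: Lambdas capture the variable i by reference, not by value.
Step 2: After the loop, i is reassigned to 50.
Step 3: fns[7]() looks up the current i = 50. result = 50

The answer is 50.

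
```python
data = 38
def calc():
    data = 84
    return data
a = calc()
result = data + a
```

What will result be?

Step 1: Global data = 38. calc() returns local data = 84.
Step 2: a = 84. Global data still = 38.
Step 3: result = 38 + 84 = 122

The answer is 122.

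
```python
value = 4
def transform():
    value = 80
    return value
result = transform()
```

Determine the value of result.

Step 1: Global value = 4.
Step 2: transform() creates local value = 80, shadowing the global.
Step 3: Returns local value = 80. result = 80

The answer is 80.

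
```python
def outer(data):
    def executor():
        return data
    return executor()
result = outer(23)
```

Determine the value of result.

Step 1: outer(23) binds parameter data = 23.
Step 2: executor() looks up data in enclosing scope and finds the parameter data = 23.
Step 3: result = 23

The answer is 23.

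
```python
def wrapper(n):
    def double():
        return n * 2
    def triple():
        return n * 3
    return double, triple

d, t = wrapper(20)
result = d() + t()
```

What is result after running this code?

Step 1: Both closures capture the same n = 20.
Step 2: d() = 20 * 2 = 40, t() = 20 * 3 = 60.
Step 3: result = 40 + 60 = 100

The answer is 100.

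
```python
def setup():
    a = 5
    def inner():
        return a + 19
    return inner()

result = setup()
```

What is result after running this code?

Step 1: setup() defines a = 5.
Step 2: inner() reads a = 5 from enclosing scope, returns 5 + 19 = 24.
Step 3: result = 24

The answer is 24.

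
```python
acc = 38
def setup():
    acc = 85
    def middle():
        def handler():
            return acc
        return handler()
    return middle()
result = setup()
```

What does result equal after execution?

Step 1: setup() defines acc = 85. middle() and handler() have no local acc.
Step 2: handler() checks local (none), enclosing middle() (none), enclosing setup() and finds acc = 85.
Step 3: result = 85

The answer is 85.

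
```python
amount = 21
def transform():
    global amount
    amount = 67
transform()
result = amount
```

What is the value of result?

Step 1: amount = 21 globally.
Step 2: transform() declares global amount and sets it to 67.
Step 3: After transform(), global amount = 67. result = 67

The answer is 67.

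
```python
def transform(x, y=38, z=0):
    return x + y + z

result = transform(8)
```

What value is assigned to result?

Step 1: transform(8) uses defaults y = 38, z = 0.
Step 2: Returns 8 + 38 + 0 = 46.
Step 3: result = 46

The answer is 46.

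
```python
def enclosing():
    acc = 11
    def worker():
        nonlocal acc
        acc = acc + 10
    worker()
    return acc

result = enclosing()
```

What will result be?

Step 1: enclosing() sets acc = 11.
Step 2: worker() uses nonlocal to modify acc in enclosing's scope: acc = 11 + 10 = 21.
Step 3: enclosing() returns the modified acc = 21

The answer is 21.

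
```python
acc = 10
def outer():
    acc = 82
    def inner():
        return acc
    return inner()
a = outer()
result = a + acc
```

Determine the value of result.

Step 1: outer() has local acc = 82. inner() reads from enclosing.
Step 2: outer() returns 82. Global acc = 10 unchanged.
Step 3: result = 82 + 10 = 92

The answer is 92.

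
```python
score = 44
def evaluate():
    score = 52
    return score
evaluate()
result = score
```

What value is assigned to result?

Step 1: Global score = 44.
Step 2: evaluate() creates local score = 52 (shadow, not modification).
Step 3: After evaluate() returns, global score is unchanged. result = 44

The answer is 44.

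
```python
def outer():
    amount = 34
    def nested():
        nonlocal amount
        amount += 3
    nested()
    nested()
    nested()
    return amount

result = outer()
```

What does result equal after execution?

Step 1: amount starts at 34.
Step 2: nested() is called 3 times, each adding 3.
Step 3: amount = 34 + 3 * 3 = 43

The answer is 43.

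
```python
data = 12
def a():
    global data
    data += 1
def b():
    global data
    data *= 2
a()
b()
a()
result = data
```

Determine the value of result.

Step 1: data = 12.
Step 2: a(): data = 12 + 1 = 13.
Step 3: b(): data = 13 * 2 = 26.
Step 4: a(): data = 26 + 1 = 27

The answer is 27.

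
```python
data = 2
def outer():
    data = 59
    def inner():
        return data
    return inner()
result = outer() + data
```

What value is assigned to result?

Step 1: Global data = 2. outer() shadows with data = 59.
Step 2: inner() returns enclosing data = 59. outer() = 59.
Step 3: result = 59 + global data (2) = 61

The answer is 61.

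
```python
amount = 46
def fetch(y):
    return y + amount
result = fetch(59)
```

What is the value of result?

Step 1: amount = 46 is defined globally.
Step 2: fetch(59) uses parameter y = 59 and looks up amount from global scope = 46.
Step 3: result = 59 + 46 = 105

The answer is 105.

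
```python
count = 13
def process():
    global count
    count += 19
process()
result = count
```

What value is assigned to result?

Step 1: count = 13 globally.
Step 2: process() modifies global count: count += 19 = 32.
Step 3: result = 32

The answer is 32.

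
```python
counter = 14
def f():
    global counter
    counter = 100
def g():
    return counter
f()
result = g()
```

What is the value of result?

Step 1: counter = 14.
Step 2: f() sets global counter = 100.
Step 3: g() reads global counter = 100. result = 100

The answer is 100.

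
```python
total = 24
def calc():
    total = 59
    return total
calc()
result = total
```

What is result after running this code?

Step 1: Global total = 24.
Step 2: calc() creates local total = 59 (shadow, not modification).
Step 3: After calc() returns, global total is unchanged. result = 24

The answer is 24.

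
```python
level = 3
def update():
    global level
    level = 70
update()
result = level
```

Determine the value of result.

Step 1: level = 3 globally.
Step 2: update() declares global level and sets it to 70.
Step 3: After update(), global level = 70. result = 70

The answer is 70.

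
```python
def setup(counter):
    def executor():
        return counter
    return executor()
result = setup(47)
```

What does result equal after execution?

Step 1: setup(47) binds parameter counter = 47.
Step 2: executor() looks up counter in enclosing scope and finds the parameter counter = 47.
Step 3: result = 47

The answer is 47.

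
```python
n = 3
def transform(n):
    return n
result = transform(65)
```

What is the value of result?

Step 1: Global n = 3.
Step 2: transform(65) takes parameter n = 65, which shadows the global.
Step 3: result = 65

The answer is 65.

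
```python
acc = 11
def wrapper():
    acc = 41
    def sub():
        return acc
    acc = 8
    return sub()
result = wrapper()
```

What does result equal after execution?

Step 1: wrapper() sets acc = 41, then later acc = 8.
Step 2: sub() is called after acc is reassigned to 8. Closures capture variables by reference, not by value.
Step 3: result = 8

The answer is 8.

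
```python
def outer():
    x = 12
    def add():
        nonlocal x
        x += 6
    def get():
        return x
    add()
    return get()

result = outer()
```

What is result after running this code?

Step 1: x = 12. add() modifies it via nonlocal, get() reads it.
Step 2: add() makes x = 12 + 6 = 18.
Step 3: get() returns 18. result = 18

The answer is 18.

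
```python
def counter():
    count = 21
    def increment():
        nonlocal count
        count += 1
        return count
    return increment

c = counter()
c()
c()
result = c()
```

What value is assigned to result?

Step 1: counter() creates closure with count = 21.
Step 2: Each c() call increments count via nonlocal. After 3 calls: 21 + 3 = 24.
Step 3: result = 24

The answer is 24.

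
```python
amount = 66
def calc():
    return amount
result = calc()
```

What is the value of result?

Step 1: amount = 66 is defined in the global scope.
Step 2: calc() looks up amount. No local amount exists, so Python checks the global scope via LEGB rule and finds amount = 66.
Step 3: result = 66

The answer is 66.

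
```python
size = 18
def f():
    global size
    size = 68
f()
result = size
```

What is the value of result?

Step 1: size = 18 globally.
Step 2: f() declares global size and sets it to 68.
Step 3: After f(), global size = 68. result = 68

The answer is 68.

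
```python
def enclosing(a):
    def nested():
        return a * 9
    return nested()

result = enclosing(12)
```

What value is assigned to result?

Step 1: enclosing(12) binds parameter a = 12.
Step 2: nested() accesses a = 12 from enclosing scope.
Step 3: result = 12 * 9 = 108

The answer is 108.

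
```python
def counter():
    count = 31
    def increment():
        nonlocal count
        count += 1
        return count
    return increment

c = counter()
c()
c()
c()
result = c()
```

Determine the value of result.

Step 1: counter() creates closure with count = 31.
Step 2: Each c() call increments count via nonlocal. After 4 calls: 31 + 4 = 35.
Step 3: result = 35

The answer is 35.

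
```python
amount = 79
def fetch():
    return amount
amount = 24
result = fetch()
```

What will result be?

Step 1: amount is first set to 79, then reassigned to 24.
Step 2: fetch() is called after the reassignment, so it looks up the current global amount = 24.
Step 3: result = 24

The answer is 24.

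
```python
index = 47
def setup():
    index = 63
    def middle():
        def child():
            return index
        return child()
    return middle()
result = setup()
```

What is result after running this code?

Step 1: setup() defines index = 63. middle() and child() have no local index.
Step 2: child() checks local (none), enclosing middle() (none), enclosing setup() and finds index = 63.
Step 3: result = 63

The answer is 63.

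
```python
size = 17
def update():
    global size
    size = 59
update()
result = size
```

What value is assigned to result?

Step 1: size = 17 globally.
Step 2: update() declares global size and sets it to 59.
Step 3: After update(), global size = 59. result = 59

The answer is 59.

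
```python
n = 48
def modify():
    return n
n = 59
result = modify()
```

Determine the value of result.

Step 1: n is first set to 48, then reassigned to 59.
Step 2: modify() is called after the reassignment, so it looks up the current global n = 59.
Step 3: result = 59

The answer is 59.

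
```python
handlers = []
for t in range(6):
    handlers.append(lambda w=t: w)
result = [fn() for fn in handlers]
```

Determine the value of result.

Step 1: Default arg w=t captures t at each iteration.
Step 2: Each lambda has its own default: 0, 1, ..., 5.
Step 3: result = [0, 1, 2, 3, 4, 5]

The answer is [0, 1, 2, 3, 4, 5].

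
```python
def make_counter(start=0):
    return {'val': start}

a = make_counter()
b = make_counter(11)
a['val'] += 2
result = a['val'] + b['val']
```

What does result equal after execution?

Step 1: make_counter() returns a new dict each call (immutable default 0).
Step 2: a = {'val': 0}, b = {'val': 11}.
Step 3: a['val'] += 2 = 2. result = 2 + 11 = 13

The answer is 13.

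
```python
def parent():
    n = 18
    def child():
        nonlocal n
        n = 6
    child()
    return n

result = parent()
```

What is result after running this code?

Step 1: parent() sets n = 18.
Step 2: child() uses nonlocal to reassign n = 6.
Step 3: result = 6

The answer is 6.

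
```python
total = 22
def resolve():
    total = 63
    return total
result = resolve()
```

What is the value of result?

Step 1: Global total = 22.
Step 2: resolve() creates local total = 63, shadowing the global.
Step 3: Returns local total = 63. result = 63

The answer is 63.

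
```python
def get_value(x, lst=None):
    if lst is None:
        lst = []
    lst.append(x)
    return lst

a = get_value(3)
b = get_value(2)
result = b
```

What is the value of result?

Step 1: None default with guard creates a NEW list each call.
Step 2: a = [3] (fresh list). b = [2] (another fresh list).
Step 3: result = [2] (this is the fix for mutable default)

The answer is [2].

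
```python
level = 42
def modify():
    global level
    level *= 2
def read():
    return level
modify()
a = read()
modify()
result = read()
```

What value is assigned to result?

Step 1: level = 42.
Step 2: First modify(): level = 42 * 2 = 84.
Step 3: Second modify(): level = 84 * 2 = 168.
Step 4: read() returns 168

The answer is 168.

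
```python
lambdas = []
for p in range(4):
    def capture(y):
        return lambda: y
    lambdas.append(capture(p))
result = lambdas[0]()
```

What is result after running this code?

Step 1: capture(p) creates a new scope capturing y = p at call time.
Step 2: lambdas[0] = capture(0), so its lambda captures y = 0.
Step 3: result = 0 (closure factory fixes late binding)

The answer is 0.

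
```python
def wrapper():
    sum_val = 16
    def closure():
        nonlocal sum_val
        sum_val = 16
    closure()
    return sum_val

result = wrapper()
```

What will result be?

Step 1: wrapper() sets sum_val = 16.
Step 2: closure() uses nonlocal to reassign sum_val = 16.
Step 3: result = 16

The answer is 16.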